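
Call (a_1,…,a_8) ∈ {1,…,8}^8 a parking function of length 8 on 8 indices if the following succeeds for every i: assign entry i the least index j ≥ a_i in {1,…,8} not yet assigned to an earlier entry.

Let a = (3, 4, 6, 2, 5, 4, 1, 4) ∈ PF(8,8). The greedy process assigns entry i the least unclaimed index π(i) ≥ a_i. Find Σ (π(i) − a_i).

7

Σπ = 36 ({1..8} each once); Σa = 3+4+6+2+5+4+1+4 = 29; disp = 36−29 = 7.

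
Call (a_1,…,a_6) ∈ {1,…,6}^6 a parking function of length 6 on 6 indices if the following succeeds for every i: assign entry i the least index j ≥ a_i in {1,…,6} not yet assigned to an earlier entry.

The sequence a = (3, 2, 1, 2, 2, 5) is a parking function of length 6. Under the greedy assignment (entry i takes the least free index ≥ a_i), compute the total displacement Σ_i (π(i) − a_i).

Σπ(i) = 1+…+6 = 21; Σa = 3+2+1+2+2+5 = 15; disp = 21−15 = 6.

6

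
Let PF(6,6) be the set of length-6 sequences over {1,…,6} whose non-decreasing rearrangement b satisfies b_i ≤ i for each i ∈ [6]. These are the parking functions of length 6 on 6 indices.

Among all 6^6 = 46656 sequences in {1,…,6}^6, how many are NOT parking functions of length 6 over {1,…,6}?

|PF| = (7−6)·7^(6−1) = 1×16807 = 16807 [KW]
One tuple (6,5,6,3,5,4) → sorted (3,4,5,5,6,6): b_1=3>1, not a PF.
So 46656 − 16807 = 29849 fail.

29849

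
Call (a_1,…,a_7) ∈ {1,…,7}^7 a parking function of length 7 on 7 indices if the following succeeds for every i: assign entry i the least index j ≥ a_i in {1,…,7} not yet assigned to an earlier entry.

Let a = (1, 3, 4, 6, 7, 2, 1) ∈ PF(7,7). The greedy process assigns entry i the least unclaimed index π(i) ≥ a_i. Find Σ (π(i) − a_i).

Σπ = 28 ({1..7} each once); Σa = 1+3+4+6+7+2+1 = 24; disp = 28−24 = 4.

4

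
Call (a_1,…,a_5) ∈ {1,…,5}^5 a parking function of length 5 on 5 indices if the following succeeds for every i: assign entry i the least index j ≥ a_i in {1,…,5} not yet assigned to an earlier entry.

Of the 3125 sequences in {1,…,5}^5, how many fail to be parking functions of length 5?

1829

|PF(5,5)| = (5−5+1)·(5+1)^(5−1) = 1·1296 = 1296
Example (5,4,5,5,4) → sorted (4,4,5,5,5): b_1=4>1, not a PF.
5^5 − 1296 = 3125 − 1296 = 1829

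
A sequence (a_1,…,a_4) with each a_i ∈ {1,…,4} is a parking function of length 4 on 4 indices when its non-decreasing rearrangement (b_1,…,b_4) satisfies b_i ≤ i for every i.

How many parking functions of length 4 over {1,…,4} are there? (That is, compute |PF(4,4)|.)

125

#PF = (4−4+1)·(4+1)^(4−1) = 1·125 = 125
Check (3,2,1,1) → sorted (1,1,2,3): b_i ≤ i ∀i, a PF.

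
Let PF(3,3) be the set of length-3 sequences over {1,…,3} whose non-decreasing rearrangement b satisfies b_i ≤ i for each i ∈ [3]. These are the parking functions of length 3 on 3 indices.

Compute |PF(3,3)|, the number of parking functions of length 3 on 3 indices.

Count = (4−3)·4^(3−1) = 1 · 16 = 16 [KW]
Example (1,1,2) → sorted (1,1,2): b_i ≤ i ∀i, a PF.

16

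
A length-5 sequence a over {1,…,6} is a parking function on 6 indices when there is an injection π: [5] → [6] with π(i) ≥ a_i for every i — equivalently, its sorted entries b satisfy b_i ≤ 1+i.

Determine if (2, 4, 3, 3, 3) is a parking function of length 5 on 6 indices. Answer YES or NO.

YES

Order a: b = (2, 3, 3, 3, 4).
  b_1=2 ≤ 2
  b_2=3 ≤ 3
  b_3=3 ≤ 4
  b_4=3 ≤ 5
  b_5=4 ≤ 6
All bounds hold ⇒ YES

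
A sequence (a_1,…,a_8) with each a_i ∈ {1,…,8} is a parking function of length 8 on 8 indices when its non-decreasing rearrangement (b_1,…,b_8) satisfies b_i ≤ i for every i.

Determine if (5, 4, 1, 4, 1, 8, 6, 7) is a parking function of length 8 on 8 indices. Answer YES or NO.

NO

Rearranged: b = (1, 1, 4, 4, 5, 6, 7, 8).
  b_1=1 ≤ 1
  b_2=1 ≤ 2
  b_3=4 > 3
  fails at i=3 ⇒ NO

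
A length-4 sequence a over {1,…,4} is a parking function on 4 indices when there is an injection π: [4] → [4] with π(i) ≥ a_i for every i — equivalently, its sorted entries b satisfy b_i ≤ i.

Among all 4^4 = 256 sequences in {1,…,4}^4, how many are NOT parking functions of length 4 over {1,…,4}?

131

#PF = (5−4)·5^(4−1) = 1·125 = 125 [KW]
Example (4,3,4,1) → sorted (1,3,4,4): b_2=3>2, not a PF.
4^4 − 125 = 256 − 125 = 131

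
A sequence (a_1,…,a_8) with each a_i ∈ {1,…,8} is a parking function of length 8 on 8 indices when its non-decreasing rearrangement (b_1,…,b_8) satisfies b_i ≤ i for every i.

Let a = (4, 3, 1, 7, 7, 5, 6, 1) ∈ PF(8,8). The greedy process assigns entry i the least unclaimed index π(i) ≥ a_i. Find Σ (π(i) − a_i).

Σπ = 8·9/2 = 36 (π permutes [8]); Σa = 4+3+1+7+7+5+6+1 = 34; disp = 36−34 = 2.

2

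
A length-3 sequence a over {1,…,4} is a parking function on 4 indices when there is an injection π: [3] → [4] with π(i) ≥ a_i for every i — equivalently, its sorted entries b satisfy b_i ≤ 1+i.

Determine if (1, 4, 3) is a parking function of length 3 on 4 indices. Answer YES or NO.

YES

Order a: b = (1, 3, 4).
  b_1=1 ≤ 2
  b_2=3 ≤ 3
  b_3=4 ≤ 4
All bounds hold ⇒ YES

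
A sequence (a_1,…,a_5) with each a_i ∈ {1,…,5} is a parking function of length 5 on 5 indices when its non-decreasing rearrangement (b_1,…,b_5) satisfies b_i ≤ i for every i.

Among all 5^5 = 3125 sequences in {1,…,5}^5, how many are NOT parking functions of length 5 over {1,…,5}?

|PF(5,5)| = 1·6^4 = 1×1296 = 1296 (Konheim–Weiss)
Check (4,4,5,4,4) → sorted (4,4,4,4,5): b_1=4>1, not a PF.
So 3125 − 1296 = 1829 fail.

1829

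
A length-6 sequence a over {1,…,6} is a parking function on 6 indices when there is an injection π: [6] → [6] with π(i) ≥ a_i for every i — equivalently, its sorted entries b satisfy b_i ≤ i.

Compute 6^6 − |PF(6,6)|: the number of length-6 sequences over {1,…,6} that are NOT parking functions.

Count = (6+1−6)·(6+1)^{6−1} = 1·16807 = 16807 (Pollak)
Check (2,6,4,6,4,6) → sorted (2,4,4,6,6,6): b_1=2>1, not a PF.
Total 46656; non-PF = 46656−16807 = 29849

29849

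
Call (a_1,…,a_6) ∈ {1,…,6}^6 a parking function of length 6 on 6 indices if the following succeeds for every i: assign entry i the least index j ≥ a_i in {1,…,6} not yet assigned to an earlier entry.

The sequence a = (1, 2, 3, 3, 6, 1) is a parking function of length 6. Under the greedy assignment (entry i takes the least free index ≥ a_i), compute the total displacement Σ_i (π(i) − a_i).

5

Σπ = 21 ({1..6} each once); Σa = 1+2+3+3+6+1 = 16; disp = 21−16 = 5.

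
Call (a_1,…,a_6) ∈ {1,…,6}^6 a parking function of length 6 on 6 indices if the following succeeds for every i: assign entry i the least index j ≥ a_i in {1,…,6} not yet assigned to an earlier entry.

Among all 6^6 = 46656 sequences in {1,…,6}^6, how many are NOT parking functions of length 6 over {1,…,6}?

#PF = (6+1−6)·(6+1)^{6−1} = 1×16807 = 16807
Example (6,3,6,3,6,5) → sorted (3,3,5,6,6,6): b_1=3>1, not a PF.
Total 46656; non-PF = 46656−16807 = 29849

29849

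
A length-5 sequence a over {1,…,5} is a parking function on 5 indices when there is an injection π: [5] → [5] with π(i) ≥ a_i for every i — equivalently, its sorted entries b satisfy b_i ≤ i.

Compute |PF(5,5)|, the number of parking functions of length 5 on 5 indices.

Count = (5−5+1)·(5+1)^(5−1) = 1×1296 = 1296
E.g. (1,2,2,3,3) → sorted (1,2,2,3,3): b_i ≤ i ∀i, a PF.

1296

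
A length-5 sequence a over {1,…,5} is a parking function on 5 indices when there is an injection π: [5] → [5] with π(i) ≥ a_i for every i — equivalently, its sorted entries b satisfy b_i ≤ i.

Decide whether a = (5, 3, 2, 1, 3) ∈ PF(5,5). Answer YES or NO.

YES

Order a: b = (1, 2, 3, 3, 5).
  b_1=1 ≤ 1
  b_2=2 ≤ 2
  b_3=3 ≤ 3
  b_4=3 ≤ 4
  b_5=5 ≤ 5
All bounds hold ⇒ YES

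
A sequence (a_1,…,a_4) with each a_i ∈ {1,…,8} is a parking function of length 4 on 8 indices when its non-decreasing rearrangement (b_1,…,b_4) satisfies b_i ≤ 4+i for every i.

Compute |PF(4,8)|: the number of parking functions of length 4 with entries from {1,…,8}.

3645

Count = (8+1−4)·(8+1)^{4−1} = 5 · 729 = 3645
One tuple (3,1,4,7) → sorted (1,3,4,7): b_i ≤ 4+i ∀i, a PF.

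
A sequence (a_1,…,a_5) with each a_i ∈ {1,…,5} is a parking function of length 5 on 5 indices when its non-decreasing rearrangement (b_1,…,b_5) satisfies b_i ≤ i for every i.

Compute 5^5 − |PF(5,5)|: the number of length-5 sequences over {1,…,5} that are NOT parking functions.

|PF(5,5)| = (6−5)·6^(5−1) = 1 · 1296 = 1296 (Pollak)
One tuple (2,4,2,5,5) → sorted (2,2,4,5,5): b_1=2>1, not a PF.
So 3125 − 1296 = 1829 fail.

1829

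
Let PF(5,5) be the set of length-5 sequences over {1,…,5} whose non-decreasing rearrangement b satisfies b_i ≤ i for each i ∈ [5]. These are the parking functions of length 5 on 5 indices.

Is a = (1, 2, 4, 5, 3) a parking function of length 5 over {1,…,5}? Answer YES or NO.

YES

Sorted: b = (1, 2, 3, 4, 5).
  b_1=1 ≤ 1
  b_2=2 ≤ 2
  b_3=3 ≤ 3
  b_4=4 ≤ 4
  b_5=5 ≤ 5
All bounds hold ⇒ YES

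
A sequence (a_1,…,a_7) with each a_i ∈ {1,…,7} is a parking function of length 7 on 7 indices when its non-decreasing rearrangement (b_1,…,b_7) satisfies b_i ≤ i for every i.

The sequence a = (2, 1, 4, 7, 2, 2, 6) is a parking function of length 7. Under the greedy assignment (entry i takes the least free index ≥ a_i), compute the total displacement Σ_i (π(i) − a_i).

Σπ = 7·8/2 = 28 (π permutes [7]); Σa = 2+1+4+7+2+2+6 = 24; disp = 28−24 = 4.

4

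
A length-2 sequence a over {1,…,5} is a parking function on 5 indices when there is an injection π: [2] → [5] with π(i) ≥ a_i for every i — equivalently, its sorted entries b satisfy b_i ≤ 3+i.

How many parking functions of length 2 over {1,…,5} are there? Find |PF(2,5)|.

|PF(2,5)| = (6−2)·6^(2−1) = 4 · 6 = 24 [KW]
One tuple (1,1) → sorted (1,1): b_i ≤ 3+i ∀i, a PF.

24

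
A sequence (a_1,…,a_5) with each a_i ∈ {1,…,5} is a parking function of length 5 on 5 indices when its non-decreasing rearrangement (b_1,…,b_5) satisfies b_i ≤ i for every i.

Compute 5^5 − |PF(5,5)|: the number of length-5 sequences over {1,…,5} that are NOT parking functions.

1829

#PF = (6−5)·6^(5−1) = 1 · 1296 = 1296 (Konheim–Weiss)
Check (3,3,4,5,4) → sorted (3,3,4,4,5): b_1=3>1, not a PF.
5^5 − 1296 = 3125 − 1296 = 1829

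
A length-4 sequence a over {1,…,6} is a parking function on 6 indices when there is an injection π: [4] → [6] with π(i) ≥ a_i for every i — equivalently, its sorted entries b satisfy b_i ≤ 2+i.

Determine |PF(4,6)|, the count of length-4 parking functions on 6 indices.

|PF(4,6)| = (6−4+1)·(6+1)^(4−1) = 3·343 = 1029
Check (5,2,4,4) → sorted (2,4,4,5): b_i ≤ 2+i ∀i, a PF.

1029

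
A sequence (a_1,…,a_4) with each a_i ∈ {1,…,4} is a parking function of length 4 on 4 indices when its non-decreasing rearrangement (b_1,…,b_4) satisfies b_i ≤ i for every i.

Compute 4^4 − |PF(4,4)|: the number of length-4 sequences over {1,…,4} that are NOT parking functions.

131

|PF| = (5−4)·5^(4−1) = 1×125 = 125 [KW]
Check (4,1,2,4) → sorted (1,2,4,4): b_3=4>3, not a PF.
Total 256; non-PF = 256−125 = 131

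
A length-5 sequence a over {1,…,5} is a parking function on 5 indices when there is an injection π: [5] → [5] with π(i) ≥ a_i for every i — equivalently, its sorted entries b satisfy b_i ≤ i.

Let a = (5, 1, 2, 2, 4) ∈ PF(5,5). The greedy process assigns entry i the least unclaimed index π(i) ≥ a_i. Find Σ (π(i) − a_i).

Σπ(i) = 1+…+5 = 15; Σa = 5+1+2+2+4 = 14; disp = 15−14 = 1.

1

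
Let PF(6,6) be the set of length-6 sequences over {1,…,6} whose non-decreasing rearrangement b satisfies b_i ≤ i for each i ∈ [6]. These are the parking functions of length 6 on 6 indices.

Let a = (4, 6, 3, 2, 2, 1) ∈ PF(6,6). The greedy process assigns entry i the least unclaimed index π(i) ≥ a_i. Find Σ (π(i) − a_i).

3

Σπ = 6·7/2 = 21 (π permutes [6]); Σa = 4+6+3+2+2+1 = 18; disp = 21−18 = 3.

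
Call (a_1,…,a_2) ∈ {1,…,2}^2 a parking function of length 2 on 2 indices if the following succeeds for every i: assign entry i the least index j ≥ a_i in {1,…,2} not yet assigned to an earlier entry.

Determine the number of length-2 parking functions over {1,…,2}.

|PF| = (3−2)·3^(2−1) = 1 · 3 = 3 [KW]
Check (1,1) → sorted (1,1): b_i ≤ i ∀i, a PF.

3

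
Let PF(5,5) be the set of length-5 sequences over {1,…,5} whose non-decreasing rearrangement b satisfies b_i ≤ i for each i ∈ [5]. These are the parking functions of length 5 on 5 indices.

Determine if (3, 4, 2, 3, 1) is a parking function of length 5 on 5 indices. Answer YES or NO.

Order a: b = (1, 2, 3, 3, 4).
  b_1=1 ≤ 1
  b_2=2 ≤ 2
  b_3=3 ≤ 3
  b_4=3 ≤ 4
  b_5=4 ≤ 5
All bounds hold ⇒ YES

YES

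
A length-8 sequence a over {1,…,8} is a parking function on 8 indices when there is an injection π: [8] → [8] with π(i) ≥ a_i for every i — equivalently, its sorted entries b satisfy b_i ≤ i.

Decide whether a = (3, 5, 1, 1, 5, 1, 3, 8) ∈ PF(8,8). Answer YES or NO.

YES

Sorted: b = (1, 1, 1, 3, 3, 5, 5, 8).
  b_1=1 ≤ 1
  b_2=1 ≤ 2
  b_3=1 ≤ 3
  b_4=3 ≤ 4
  b_5=3 ≤ 5
  b_6=5 ≤ 6
  b_7=5 ≤ 7
  b_8=8 ≤ 8
All bounds hold ⇒ YES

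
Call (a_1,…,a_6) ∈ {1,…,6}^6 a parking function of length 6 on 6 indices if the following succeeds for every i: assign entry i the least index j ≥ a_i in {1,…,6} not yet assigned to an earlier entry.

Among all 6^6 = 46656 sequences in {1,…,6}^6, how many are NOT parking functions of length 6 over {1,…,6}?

|PF| = (6−6+1)·(6+1)^(6−1) = 1·16807 = 16807 [KW]
Check (6,6,1,1,4,6) → sorted (1,1,4,6,6,6): b_3=4>3, not a PF.
6^6 − 16807 = 46656 − 16807 = 29849

29849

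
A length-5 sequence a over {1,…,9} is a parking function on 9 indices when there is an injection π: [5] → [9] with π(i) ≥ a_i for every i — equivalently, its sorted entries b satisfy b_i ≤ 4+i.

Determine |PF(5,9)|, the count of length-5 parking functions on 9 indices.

#PF = (9−5+1)·(9+1)^(5−1) = 5 · 10000 = 50000 [KW]
Check (2,5,8,8,1) → sorted (1,2,5,8,8): b_i ≤ 4+i ∀i, a PF.

50000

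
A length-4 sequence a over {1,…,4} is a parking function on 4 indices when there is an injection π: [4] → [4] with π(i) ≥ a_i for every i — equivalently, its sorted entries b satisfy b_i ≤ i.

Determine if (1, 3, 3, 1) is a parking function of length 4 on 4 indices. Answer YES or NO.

Rearranged: b = (1, 1, 3, 3).
  b_1=1 ≤ 1
  b_2=1 ≤ 2
  b_3=3 ≤ 3
  b_4=3 ≤ 4
All bounds hold ⇒ YES

YES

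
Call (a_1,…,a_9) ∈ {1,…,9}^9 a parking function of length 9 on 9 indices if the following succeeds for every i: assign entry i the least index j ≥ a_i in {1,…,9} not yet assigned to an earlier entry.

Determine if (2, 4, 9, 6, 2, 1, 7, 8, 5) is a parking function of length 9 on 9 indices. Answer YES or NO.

Rearranged: b = (1, 2, 2, 4, 5, 6, 7, 8, 9).
  b_1=1 ≤ 1
  b_2=2 ≤ 2
  b_3=2 ≤ 3
  b_4=4 ≤ 4
  b_5=5 ≤ 5
  b_6=6 ≤ 6
  b_7=7 ≤ 7
  b_8=8 ≤ 8
  b_9=9 ≤ 9
All bounds hold ⇒ YES

YES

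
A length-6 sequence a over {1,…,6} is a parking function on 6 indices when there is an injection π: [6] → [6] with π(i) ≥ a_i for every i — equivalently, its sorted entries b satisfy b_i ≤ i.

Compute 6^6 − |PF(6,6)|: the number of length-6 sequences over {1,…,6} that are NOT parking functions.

|PF| = (6+1−6)·(6+1)^{6−1} = 1 · 16807 = 16807 [KW]
One tuple (5,3,4,6,2,3) → sorted (2,3,3,4,5,6): b_1=2>1, not a PF.
Total 46656; non-PF = 46656−16807 = 29849

29849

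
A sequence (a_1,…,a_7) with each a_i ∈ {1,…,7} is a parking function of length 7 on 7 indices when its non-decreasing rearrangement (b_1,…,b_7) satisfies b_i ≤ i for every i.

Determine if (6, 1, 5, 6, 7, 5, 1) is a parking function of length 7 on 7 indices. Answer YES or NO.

Order a: b = (1, 1, 5, 5, 6, 6, 7).
  b_1=1 ≤ 1
  b_2=1 ≤ 2
  b_3=5 > 3
  fails at i=3 ⇒ NO

NO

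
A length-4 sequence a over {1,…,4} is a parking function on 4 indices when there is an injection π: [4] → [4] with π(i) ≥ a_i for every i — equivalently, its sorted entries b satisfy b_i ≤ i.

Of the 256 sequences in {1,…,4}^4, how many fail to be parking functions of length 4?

|PF| = 1·5^3 = 1 · 125 = 125 (Konheim–Weiss)
Check (4,4,4,3) → sorted (3,4,4,4): b_1=3>1, not a PF.
4^4 − 125 = 256 − 125 = 131

131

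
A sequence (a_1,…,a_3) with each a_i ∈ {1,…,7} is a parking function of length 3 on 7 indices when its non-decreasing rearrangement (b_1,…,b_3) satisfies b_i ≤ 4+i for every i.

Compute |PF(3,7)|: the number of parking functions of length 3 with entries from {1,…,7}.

320

Count = (7+1−3)·(7+1)^{3−1} = 5×64 = 320 [KW]
Example (2,4,1) → sorted (1,2,4): b_i ≤ 4+i ∀i, a PF.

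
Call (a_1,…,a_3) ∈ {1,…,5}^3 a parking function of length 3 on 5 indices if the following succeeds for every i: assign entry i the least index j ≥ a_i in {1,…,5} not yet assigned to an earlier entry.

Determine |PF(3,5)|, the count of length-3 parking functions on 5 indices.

108

|PF| = 3·6^2 = 3 · 36 = 108
Check (4,3,3) → sorted (3,3,4): b_i ≤ 2+i ∀i, a PF.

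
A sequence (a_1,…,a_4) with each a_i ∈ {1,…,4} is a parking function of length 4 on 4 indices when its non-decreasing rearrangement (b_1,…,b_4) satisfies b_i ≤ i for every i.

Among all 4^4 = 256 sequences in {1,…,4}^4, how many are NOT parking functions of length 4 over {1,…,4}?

131

Count = 1·5^3 = 1 · 125 = 125 (Konheim–Weiss)
Check (2,2,2,2) → sorted (2,2,2,2): b_1=2>1, not a PF.
So 256 − 125 = 131 fail.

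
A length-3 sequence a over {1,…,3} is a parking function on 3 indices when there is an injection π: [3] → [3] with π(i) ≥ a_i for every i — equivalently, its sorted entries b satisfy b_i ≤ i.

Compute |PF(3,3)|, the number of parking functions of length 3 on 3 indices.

16

#PF = (4−3)·4^(3−1) = 1×16 = 16
E.g. (1,1,2) → sorted (1,1,2): b_i ≤ i ∀i, a PF.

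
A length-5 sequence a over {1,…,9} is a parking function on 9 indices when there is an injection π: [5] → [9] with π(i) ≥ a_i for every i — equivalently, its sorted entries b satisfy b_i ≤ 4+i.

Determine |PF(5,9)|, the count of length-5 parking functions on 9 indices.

Count = (9+1−5)·(9+1)^{5−1} = 5 · 10000 = 50000
Example (5,2,9,2,8) → sorted (2,2,5,8,9): b_i ≤ 4+i ∀i, a PF.

50000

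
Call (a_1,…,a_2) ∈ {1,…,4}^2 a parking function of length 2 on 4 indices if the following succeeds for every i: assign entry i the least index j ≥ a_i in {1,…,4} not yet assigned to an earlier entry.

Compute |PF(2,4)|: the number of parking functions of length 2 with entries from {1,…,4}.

15

#PF = 3·5^1 = 3·5 = 15 (Konheim–Weiss)
Check (3,3) → sorted (3,3): b_i ≤ 2+i ∀i, a PF.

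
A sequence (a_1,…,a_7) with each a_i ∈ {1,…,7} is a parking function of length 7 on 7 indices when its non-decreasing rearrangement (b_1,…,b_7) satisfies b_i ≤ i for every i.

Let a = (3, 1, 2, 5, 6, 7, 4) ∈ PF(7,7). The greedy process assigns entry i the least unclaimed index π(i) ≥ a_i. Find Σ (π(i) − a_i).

0

Σπ(i) = 1+…+7 = 28; Σa = 3+1+2+5+6+7+4 = 28; disp = 28−28 = 0.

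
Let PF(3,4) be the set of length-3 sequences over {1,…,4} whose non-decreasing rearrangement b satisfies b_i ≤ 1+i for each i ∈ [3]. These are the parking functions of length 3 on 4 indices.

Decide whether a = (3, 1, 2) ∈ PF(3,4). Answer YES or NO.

Order a: b = (1, 2, 3).
  b_1=1 ≤ 2
  b_2=2 ≤ 3
  b_3=3 ≤ 4
All bounds hold ⇒ YES

YES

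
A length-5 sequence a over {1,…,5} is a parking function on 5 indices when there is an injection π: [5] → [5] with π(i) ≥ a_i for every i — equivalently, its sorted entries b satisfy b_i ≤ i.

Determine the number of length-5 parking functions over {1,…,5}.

1296

Count = (6−5)·6^(5−1) = 1·1296 = 1296 (Pollak)
Example (3,3,1,1,3) → sorted (1,1,3,3,3): b_i ≤ i ∀i, a PF.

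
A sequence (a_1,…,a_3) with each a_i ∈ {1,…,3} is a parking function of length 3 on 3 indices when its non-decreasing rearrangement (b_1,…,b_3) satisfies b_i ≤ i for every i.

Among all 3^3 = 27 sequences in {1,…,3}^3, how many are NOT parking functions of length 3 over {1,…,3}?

11

Count = (3−3+1)·(3+1)^(3−1) = 1·16 = 16 [KW]
One tuple (3,3,2) → sorted (2,3,3): b_1=2>1, not a PF.
3^3 − 16 = 27 − 16 = 11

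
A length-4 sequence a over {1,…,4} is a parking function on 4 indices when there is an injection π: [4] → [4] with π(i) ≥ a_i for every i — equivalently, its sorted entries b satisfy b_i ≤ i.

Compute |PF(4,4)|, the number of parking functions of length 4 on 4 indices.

125

|PF(4,4)| = (4−4+1)·(4+1)^(4−1) = 1×125 = 125 (Konheim–Weiss)
Check (1,3,1,4) → sorted (1,1,3,4): b_i ≤ i ∀i, a PF.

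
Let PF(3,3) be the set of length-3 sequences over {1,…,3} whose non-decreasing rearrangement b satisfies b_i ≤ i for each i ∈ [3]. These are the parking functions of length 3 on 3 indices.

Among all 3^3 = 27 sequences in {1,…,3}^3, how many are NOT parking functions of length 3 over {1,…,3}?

11

|PF| = 1·4^2 = 1 · 16 = 16
E.g. (2,2,3) → sorted (2,2,3): b_1=2>1, not a PF.
3^3 − 16 = 27 − 16 = 11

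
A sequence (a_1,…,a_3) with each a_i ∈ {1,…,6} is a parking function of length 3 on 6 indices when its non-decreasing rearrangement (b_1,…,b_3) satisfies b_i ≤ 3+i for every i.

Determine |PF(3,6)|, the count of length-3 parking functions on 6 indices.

Count = (6+1−3)·(6+1)^{3−1} = 4 · 49 = 196 (Konheim–Weiss)
Check (5,6,4) → sorted (4,5,6): b_i ≤ 3+i ∀i, a PF.

196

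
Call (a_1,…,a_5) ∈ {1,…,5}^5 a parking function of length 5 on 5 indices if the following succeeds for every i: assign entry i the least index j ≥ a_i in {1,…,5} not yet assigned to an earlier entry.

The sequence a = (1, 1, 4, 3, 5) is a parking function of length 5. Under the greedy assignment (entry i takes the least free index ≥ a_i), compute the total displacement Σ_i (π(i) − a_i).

1

Σπ = 5·6/2 = 15 (π permutes [5]); Σa = 1+1+4+3+5 = 14; disp = 15−14 = 1.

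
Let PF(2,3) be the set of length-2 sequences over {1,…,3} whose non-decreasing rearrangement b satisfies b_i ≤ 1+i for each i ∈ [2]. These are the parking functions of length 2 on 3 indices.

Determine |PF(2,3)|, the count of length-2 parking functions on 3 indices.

8

Count = (3−2+1)·(3+1)^(2−1) = 2·4 = 8
Example (2,2) → sorted (2,2): b_i ≤ 1+i ∀i, a PF.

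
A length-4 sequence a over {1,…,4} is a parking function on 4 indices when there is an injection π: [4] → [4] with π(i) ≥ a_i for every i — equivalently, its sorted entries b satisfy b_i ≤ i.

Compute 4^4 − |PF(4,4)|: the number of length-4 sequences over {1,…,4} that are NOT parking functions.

131

|PF(4,4)| = 1·5^3 = 1 · 125 = 125 [KW]
Check (4,3,4,4) → sorted (3,4,4,4): b_1=3>1, not a PF.
Total 256; non-PF = 256−125 = 131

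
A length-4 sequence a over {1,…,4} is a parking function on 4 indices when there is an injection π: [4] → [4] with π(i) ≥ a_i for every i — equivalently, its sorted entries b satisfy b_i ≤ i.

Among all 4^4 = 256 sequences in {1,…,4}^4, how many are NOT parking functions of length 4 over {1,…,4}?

131

Count = (5−4)·5^(4−1) = 1 · 125 = 125 (Konheim–Weiss)
Check (4,4,1,4) → sorted (1,4,4,4): b_2=4>2, not a PF.
Total 256; non-PF = 256−125 = 131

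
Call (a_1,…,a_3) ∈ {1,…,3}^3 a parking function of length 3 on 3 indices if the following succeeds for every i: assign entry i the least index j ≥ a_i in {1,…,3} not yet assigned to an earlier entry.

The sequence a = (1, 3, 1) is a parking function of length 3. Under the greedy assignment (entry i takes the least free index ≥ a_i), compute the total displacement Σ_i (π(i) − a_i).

Σπ = 6 ({1..3} each once); Σa = 1+3+1 = 5; disp = 6−5 = 1.

1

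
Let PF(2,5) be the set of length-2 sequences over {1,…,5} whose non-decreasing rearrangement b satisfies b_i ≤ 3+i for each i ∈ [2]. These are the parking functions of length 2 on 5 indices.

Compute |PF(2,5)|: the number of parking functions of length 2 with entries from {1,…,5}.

#PF = (5−2+1)·(5+1)^(2−1) = 4 · 6 = 24 (Pollak)
E.g. (4,1) → sorted (1,4): b_i ≤ 3+i ∀i, a PF.

24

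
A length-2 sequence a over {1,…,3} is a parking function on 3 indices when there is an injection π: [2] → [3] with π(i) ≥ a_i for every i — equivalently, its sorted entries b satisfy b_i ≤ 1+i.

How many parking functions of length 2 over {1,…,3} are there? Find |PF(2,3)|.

Count = (4−2)·4^(2−1) = 2 · 4 = 8
Example (3,1) → sorted (1,3): b_i ≤ 1+i ∀i, a PF.

8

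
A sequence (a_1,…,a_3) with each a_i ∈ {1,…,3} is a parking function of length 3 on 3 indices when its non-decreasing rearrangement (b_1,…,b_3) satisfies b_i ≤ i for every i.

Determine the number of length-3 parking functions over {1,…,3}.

|PF| = (4−3)·4^(3−1) = 1 · 16 = 16 (Pollak)
Example (1,1,2) → sorted (1,1,2): b_i ≤ i ∀i, a PF.

16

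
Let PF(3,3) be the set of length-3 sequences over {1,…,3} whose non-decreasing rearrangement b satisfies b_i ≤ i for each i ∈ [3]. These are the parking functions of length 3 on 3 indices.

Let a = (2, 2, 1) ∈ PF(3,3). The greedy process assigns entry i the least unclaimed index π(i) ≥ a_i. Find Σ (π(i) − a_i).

Σπ = 3·4/2 = 6 (π permutes [3]); Σa = 2+2+1 = 5; disp = 6−5 = 1.

1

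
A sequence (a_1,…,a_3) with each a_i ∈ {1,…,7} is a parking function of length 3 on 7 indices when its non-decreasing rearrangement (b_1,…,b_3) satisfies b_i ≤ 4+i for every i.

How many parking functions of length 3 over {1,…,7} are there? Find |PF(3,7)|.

320

Count = (7+1−3)·(7+1)^{3−1} = 5×64 = 320 [KW]
E.g. (6,5,6) → sorted (5,6,6): b_i ≤ 4+i ∀i, a PF.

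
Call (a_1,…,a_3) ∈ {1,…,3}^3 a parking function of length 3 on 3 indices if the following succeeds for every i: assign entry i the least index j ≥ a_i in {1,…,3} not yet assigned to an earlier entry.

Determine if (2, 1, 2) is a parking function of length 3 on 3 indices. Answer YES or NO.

Order a: b = (1, 2, 2).
  b_1=1 ≤ 1
  b_2=2 ≤ 2
  b_3=2 ≤ 3
All bounds hold ⇒ YES

YES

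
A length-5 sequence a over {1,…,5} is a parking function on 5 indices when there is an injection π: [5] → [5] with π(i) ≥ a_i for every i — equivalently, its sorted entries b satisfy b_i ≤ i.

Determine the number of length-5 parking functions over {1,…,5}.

Count = (6−5)·6^(5−1) = 1 · 1296 = 1296 [KW]
Check (3,1,1,1,2) → sorted (1,1,1,2,3): b_i ≤ i ∀i, a PF.

1296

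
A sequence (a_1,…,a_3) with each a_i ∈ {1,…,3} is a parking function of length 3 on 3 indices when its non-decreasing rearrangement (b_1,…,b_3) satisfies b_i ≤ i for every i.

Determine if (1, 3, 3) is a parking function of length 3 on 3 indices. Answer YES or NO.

NO

Rearranged: b = (1, 3, 3).
  b_1=1 ≤ 1
  b_2=3 > 2
  fails at i=2 ⇒ NO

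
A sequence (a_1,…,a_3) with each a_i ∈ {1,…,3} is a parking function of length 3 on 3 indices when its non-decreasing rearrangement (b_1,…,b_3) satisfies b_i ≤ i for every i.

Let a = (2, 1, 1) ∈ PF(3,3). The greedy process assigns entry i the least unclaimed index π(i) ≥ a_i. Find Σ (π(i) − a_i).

2

Σπ(i) = 1+…+3 = 6; Σa = 2+1+1 = 4; disp = 6−4 = 2.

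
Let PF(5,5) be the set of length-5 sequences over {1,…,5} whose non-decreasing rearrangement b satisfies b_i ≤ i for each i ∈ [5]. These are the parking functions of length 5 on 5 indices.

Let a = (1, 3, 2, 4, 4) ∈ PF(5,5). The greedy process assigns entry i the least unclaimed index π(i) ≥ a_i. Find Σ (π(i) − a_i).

1

Σπ = 5·6/2 = 15 (π permutes [5]); Σa = 1+3+2+4+4 = 14; disp = 15−14 = 1.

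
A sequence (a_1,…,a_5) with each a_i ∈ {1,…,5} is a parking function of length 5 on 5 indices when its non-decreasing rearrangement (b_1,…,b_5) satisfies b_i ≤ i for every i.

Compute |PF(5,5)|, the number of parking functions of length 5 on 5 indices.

|PF(5,5)| = (5+1−5)·(5+1)^{5−1} = 1·1296 = 1296
One tuple (5,1,2,2,1) → sorted (1,1,2,2,5): b_i ≤ i ∀i, a PF.

1296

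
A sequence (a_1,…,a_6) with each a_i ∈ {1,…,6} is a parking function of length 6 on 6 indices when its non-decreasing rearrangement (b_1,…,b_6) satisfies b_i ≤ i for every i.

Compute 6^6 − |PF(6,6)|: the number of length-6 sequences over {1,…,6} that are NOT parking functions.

29849

|PF| = (6−6+1)·(6+1)^(6−1) = 1·16807 = 16807
E.g. (6,3,6,5,5,3) → sorted (3,3,5,5,6,6): b_1=3>1, not a PF.
Total 46656; non-PF = 46656−16807 = 29849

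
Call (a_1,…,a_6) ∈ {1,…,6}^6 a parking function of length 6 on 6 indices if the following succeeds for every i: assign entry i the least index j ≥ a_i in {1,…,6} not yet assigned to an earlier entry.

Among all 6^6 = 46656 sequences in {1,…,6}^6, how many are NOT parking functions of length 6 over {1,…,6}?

29849

|PF| = (6+1−6)·(6+1)^{6−1} = 1×16807 = 16807 (Pollak)
One tuple (6,3,5,4,4,5) → sorted (3,4,4,5,5,6): b_1=3>1, not a PF.
6^6 − 16807 = 46656 − 16807 = 29849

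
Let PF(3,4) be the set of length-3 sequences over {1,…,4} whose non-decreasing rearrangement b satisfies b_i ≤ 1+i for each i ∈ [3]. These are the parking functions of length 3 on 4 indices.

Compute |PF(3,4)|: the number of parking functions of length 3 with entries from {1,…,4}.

50

#PF = (4+1−3)·(4+1)^{3−1} = 2·25 = 50 [KW]
Check (3,2,3) → sorted (2,3,3): b_i ≤ 1+i ∀i, a PF.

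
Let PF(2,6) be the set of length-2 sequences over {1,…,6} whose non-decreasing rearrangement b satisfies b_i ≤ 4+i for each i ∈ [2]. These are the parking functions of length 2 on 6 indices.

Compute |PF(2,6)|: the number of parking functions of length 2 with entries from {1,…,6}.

35

#PF = (7−2)·7^(2−1) = 5×7 = 35 (Konheim–Weiss)
E.g. (6,2) → sorted (2,6): b_i ≤ 4+i ∀i, a PF.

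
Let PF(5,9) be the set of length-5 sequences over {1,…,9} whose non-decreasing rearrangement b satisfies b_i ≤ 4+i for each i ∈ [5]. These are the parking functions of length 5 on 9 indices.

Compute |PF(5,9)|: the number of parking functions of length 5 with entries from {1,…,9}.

50000

#PF = (9+1−5)·(9+1)^{5−1} = 5·10000 = 50000 (Pollak)
Example (4,1,8,9,7) → sorted (1,4,7,8,9): b_i ≤ 4+i ∀i, a PF.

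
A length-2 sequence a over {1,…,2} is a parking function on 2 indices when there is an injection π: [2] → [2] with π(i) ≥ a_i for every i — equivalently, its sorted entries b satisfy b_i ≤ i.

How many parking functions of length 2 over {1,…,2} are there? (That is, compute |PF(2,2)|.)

|PF(2,2)| = (2+1−2)·(2+1)^{2−1} = 1×3 = 3 (Konheim–Weiss)
E.g. (1,2) → sorted (1,2): b_i ≤ i ∀i, a PF.

3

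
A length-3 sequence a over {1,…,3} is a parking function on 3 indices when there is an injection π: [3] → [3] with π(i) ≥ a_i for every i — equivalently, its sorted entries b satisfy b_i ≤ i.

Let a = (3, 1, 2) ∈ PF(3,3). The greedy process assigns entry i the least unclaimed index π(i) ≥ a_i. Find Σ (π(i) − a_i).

0

Σπ = 6 ({1..3} each once); Σa = 3+1+2 = 6; disp = 6−6 = 0.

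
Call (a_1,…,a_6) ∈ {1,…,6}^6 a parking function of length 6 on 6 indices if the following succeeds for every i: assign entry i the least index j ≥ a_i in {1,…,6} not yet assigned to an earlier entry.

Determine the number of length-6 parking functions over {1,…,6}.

16807

Count = (6−6+1)·(6+1)^(6−1) = 1×16807 = 16807 [KW]
Check (3,1,1,5,1,3) → sorted (1,1,1,3,3,5): b_i ≤ i ∀i, a PF.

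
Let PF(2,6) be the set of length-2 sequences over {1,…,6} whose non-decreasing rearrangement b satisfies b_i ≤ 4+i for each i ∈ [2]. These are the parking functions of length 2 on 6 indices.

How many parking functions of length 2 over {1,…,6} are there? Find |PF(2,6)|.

35

|PF| = 5·7^1 = 5·7 = 35 [KW]
Example (6,3) → sorted (3,6): b_i ≤ 4+i ∀i, a PF.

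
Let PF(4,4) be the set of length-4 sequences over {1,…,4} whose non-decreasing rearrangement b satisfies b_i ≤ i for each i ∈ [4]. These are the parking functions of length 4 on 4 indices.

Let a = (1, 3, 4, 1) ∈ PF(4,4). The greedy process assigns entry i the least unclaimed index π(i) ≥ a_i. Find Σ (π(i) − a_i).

Σπ = 4·5/2 = 10 (π permutes [4]); Σa = 1+3+4+1 = 9; disp = 10−9 = 1.

1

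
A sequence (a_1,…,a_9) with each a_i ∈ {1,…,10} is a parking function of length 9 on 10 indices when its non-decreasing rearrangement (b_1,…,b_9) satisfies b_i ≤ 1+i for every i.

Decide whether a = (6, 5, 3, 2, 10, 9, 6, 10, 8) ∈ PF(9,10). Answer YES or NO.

Order a: b = (2, 3, 5, 6, 6, 8, 9, 10, 10).
  b_1=2 ≤ 2
  b_2=3 ≤ 3
  b_3=5 > 4
  fails at i=3 ⇒ NO

NO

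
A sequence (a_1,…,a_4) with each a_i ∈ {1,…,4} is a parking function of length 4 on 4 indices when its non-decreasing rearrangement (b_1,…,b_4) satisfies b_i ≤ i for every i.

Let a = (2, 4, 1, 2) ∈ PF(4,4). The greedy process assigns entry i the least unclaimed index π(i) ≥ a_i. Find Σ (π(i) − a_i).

Σπ = 4·5/2 = 10 (π permutes [4]); Σa = 2+4+1+2 = 9; disp = 10−9 = 1.

1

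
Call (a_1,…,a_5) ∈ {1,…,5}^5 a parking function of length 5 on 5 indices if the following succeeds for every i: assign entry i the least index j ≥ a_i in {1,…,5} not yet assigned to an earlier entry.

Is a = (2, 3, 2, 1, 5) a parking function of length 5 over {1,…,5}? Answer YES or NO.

YES

Sorted: b = (1, 2, 2, 3, 5).
  b_1=1 ≤ 1
  b_2=2 ≤ 2
  b_3=2 ≤ 3
  b_4=3 ≤ 4
  b_5=5 ≤ 5
All bounds hold ⇒ YES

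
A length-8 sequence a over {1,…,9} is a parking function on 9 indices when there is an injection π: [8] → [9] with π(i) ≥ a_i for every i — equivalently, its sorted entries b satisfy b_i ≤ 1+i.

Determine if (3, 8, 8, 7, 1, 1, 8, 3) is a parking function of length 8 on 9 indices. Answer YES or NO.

Rearranged: b = (1, 1, 3, 3, 7, 8, 8, 8).
  b_1=1 ≤ 2
  b_2=1 ≤ 3
  b_3=3 ≤ 4
  b_4=3 ≤ 5
  b_5=7 > 6
  fails at i=5 ⇒ NO

NO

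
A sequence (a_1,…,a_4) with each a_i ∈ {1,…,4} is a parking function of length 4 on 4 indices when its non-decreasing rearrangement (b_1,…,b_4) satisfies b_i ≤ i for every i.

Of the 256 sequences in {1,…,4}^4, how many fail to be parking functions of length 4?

131

|PF| = (5−4)·5^(4−1) = 1·125 = 125
One tuple (2,3,4,3) → sorted (2,3,3,4): b_1=2>1, not a PF.
4^4 − 125 = 256 − 125 = 131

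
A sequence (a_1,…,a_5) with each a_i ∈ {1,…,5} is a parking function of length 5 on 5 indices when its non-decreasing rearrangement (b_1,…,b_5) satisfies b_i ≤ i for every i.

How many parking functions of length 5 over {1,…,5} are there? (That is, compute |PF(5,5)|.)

|PF(5,5)| = (5−5+1)·(5+1)^(5−1) = 1×1296 = 1296 [KW]
E.g. (3,5,1,1,3) → sorted (1,1,3,3,5): b_i ≤ i ∀i, a PF.

1296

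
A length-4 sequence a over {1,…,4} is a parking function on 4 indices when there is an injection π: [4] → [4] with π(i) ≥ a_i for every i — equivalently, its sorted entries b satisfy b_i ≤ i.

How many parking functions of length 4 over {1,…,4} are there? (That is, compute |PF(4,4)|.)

|PF| = (5−4)·5^(4−1) = 1 · 125 = 125 (Pollak)
Example (3,1,1,3) → sorted (1,1,3,3): b_i ≤ i ∀i, a PF.

125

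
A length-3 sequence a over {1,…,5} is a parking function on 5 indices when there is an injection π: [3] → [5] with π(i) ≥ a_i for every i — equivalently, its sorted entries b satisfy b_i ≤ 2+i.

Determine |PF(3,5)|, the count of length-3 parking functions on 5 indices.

108

Count = 3·6^2 = 3·36 = 108 [KW]
Example (2,3,1) → sorted (1,2,3): b_i ≤ 2+i ∀i, a PF.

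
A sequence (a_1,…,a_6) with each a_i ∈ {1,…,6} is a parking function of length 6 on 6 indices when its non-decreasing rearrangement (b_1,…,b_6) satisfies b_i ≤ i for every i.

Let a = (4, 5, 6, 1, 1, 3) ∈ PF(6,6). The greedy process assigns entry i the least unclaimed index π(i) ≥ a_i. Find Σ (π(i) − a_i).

Σπ = 6·7/2 = 21 (π permutes [6]); Σa = 4+5+6+1+1+3 = 20; disp = 21−20 = 1.

1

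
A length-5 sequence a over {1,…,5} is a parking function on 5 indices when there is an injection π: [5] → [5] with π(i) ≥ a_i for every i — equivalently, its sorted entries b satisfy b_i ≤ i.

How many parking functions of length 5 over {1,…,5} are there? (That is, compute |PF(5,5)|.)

|PF(5,5)| = 1·6^4 = 1×1296 = 1296 (Pollak)
E.g. (1,1,3,2,4) → sorted (1,1,2,3,4): b_i ≤ i ∀i, a PF.

1296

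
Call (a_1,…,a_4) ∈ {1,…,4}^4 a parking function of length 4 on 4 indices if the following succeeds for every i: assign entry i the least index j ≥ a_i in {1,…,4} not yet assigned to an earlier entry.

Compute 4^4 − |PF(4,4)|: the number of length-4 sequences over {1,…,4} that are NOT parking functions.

|PF(4,4)| = (4−4+1)·(4+1)^(4−1) = 1 · 125 = 125 (Konheim–Weiss)
Check (4,2,3,4) → sorted (2,3,4,4): b_1=2>1, not a PF.
4^4 − 125 = 256 − 125 = 131

131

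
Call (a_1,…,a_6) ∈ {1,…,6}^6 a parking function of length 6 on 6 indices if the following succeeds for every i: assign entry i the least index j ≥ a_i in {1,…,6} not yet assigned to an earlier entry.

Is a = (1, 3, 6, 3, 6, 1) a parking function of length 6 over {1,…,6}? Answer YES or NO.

NO

Order a: b = (1, 1, 3, 3, 6, 6).
  b_1=1 ≤ 1
  b_2=1 ≤ 2
  b_3=3 ≤ 3
  b_4=3 ≤ 4
  b_5=6 > 5
  fails at i=5 ⇒ NO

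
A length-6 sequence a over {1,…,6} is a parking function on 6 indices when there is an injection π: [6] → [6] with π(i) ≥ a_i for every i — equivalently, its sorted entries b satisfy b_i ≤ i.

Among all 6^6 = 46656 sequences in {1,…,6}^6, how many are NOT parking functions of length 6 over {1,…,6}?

|PF| = (7−6)·7^(6−1) = 1·16807 = 16807 (Pollak)
E.g. (5,4,4,4,5,1) → sorted (1,4,4,4,5,5): b_2=4>2, not a PF.
6^6 − 16807 = 46656 − 16807 = 29849

29849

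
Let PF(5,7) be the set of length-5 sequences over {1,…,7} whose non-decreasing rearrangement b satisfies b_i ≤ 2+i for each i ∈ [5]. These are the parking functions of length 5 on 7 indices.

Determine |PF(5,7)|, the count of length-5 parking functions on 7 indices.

12288

Count = (8−5)·8^(5−1) = 3 · 4096 = 12288
Example (7,5,4,2,5) → sorted (2,4,5,5,7): b_i ≤ 2+i ∀i, a PF.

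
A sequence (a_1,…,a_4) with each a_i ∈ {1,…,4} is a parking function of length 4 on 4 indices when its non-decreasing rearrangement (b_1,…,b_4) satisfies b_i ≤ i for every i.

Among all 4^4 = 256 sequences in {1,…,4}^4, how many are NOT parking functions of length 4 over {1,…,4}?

Count = (4+1−4)·(4+1)^{4−1} = 1·125 = 125 (Konheim–Weiss)
Check (4,4,4,3) → sorted (3,4,4,4): b_1=3>1, not a PF.
Total 256; non-PF = 256−125 = 131

131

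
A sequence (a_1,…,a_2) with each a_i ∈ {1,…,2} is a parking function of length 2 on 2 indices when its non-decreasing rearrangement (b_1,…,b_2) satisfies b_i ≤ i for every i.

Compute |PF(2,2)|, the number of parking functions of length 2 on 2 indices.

3

|PF(2,2)| = 1·3^1 = 1×3 = 3 [KW]
Example (1,2) → sorted (1,2): b_i ≤ i ∀i, a PF.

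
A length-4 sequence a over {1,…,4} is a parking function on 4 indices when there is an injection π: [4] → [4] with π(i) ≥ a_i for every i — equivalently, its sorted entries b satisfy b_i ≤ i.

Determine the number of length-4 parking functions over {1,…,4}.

|PF| = (4−4+1)·(4+1)^(4−1) = 1×125 = 125 [KW]
One tuple (1,2,4,3) → sorted (1,2,3,4): b_i ≤ i ∀i, a PF.

125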